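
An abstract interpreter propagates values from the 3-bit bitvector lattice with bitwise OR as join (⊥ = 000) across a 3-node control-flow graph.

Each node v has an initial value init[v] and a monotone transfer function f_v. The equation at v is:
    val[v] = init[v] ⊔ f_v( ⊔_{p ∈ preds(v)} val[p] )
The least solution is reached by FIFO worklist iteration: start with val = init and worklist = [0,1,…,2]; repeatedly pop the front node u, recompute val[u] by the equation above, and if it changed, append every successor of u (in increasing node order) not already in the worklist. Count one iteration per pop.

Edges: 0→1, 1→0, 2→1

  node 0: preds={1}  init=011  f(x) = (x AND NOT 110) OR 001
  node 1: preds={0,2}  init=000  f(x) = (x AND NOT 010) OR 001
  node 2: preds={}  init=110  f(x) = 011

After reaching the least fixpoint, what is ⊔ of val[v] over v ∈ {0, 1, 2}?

111

Iteration log — 5 steps:
  step 1. node 0  ⊔preds=000  new=011  stable
  step 2. node 1  ⊔preds=111  new=101  old=000  +wl: 0
  step 3. node 2  ⊔preds=000  new=111  old=110  +wl: 1
  step 4. node 0  ⊔preds=101  new=011  stable
  step 5. node 1  ⊔preds=111  new=101  stable

Least fixpoint reached:
  node 0: 011
  node 1: 101
  node 2: 111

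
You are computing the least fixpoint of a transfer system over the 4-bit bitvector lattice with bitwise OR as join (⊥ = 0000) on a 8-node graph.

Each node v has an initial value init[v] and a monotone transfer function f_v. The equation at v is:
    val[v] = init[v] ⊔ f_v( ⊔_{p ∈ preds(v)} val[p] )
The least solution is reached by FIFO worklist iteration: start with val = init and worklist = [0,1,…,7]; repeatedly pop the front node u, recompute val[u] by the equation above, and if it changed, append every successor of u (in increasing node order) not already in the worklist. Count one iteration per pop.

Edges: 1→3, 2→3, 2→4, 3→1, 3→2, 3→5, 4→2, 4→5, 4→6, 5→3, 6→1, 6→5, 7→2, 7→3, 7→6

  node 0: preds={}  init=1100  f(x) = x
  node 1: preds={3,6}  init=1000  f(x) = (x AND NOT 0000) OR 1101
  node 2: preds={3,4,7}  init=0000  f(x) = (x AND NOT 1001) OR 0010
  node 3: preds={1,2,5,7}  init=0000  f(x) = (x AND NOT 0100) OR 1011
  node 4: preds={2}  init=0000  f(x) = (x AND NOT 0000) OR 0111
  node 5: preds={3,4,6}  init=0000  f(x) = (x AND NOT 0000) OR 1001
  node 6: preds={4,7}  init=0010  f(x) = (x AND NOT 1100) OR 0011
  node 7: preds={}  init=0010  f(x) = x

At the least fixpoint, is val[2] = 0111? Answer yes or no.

no

Iteration log — 13 steps:
  step 1. node 0  ⊔preds=0000  new=1100  stable
  step 2. node 1  ⊔preds=0010  new=1111  old=1000  +wl: 
  step 3. node 2  ⊔preds=0010  new=0010  old=0000  +wl: 
  step 4. node 3  ⊔preds=1111  new=1011  old=0000  +wl: 1,2
  step 5. node 4  ⊔preds=0010  new=0111  old=0000  +wl: 
  step 6. node 5  ⊔preds=1111  new=1111  old=0000  +wl: 3
  step 7. node 6  ⊔preds=0111  new=0011  old=0010  +wl: 5
  step 8. node 7  ⊔preds=0000  new=0010  stable
  step 9. node 1  ⊔preds=1011  new=1111  stable
  step 10. node 2  ⊔preds=1111  new=0110  old=0010  +wl: 4
  step 11. node 3  ⊔preds=1111  new=1011  stable
  step 12. node 5  ⊔preds=1111  new=1111  stable
  step 13. node 4  ⊔preds=0110  new=0111  stable

Least fixpoint reached:
  node 0: 1100
  node 1: 1111
  node 2: 0110
  node 3: 1011
  node 4: 0111
  node 5: 1111
  node 6: 0011
  node 7: 0010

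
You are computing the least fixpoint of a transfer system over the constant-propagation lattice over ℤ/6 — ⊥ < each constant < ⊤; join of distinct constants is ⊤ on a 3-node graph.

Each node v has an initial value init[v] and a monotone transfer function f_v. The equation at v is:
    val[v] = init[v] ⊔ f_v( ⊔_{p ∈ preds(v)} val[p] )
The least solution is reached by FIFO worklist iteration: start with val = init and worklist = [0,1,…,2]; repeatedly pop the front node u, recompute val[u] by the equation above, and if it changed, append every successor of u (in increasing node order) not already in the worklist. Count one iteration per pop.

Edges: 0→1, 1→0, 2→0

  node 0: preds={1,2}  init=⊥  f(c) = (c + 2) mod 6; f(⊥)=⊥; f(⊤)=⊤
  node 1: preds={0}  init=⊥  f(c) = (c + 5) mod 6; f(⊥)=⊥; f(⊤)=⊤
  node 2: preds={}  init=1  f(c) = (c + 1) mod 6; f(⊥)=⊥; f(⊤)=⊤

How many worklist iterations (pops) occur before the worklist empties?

6

Trace (6 dequeues):
  [1] u=0 | in 1 | out 3 | prev ⊥ | push {}
  [2] u=1 | in 3 | out 2 | prev ⊥ | push {0}
  [3] u=2 | in ⊥ | out 1 | ==
  [4] u=0 | in ⊤ | out ⊤ | prev 3 | push {1}
  [5] u=1 | in ⊤ | out ⊤ | prev 2 | push {0}
  [6] u=0 | in ⊤ | out ⊤ | ==

Converged values:
  [0] ⊤
  [1] ⊤
  [2] 1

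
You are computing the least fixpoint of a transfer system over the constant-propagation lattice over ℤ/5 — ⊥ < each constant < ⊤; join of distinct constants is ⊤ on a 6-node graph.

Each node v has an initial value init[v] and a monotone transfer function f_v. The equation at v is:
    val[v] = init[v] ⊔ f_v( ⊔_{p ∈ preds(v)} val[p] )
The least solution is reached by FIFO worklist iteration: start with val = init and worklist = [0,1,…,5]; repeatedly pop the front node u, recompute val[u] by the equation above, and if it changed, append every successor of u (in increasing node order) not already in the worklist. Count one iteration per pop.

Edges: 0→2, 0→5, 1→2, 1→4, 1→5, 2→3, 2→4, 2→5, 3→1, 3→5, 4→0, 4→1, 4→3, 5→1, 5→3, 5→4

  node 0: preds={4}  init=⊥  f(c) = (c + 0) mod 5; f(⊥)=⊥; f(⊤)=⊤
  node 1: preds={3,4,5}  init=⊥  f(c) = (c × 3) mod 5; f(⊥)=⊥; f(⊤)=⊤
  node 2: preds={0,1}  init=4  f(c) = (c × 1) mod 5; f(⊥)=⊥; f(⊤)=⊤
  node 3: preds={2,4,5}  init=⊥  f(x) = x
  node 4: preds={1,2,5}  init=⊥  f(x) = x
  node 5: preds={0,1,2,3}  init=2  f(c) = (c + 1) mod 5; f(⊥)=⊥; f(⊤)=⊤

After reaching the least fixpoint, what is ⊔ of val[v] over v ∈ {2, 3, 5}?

⊤

Iteration log — 12 steps:
  step 1. node 0  ⊔preds=⊥  new=⊥  stable
  step 2. node 1  ⊔preds=2  new=1  old=⊥  +wl: 
  step 3. node 2  ⊔preds=1  new=⊤  old=4  +wl: 
  step 4. node 3  ⊔preds=⊤  new=⊤  old=⊥  +wl: 1
  step 5. node 4  ⊔preds=⊤  new=⊤  old=⊥  +wl: 0,3
  step 6. node 5  ⊔preds=⊤  new=⊤  old=2  +wl: 4
  step 7. node 1  ⊔preds=⊤  new=⊤  old=1  +wl: 2,5
  step 8. node 0  ⊔preds=⊤  new=⊤  old=⊥  +wl: 
  step 9. node 3  ⊔preds=⊤  new=⊤  stable
  step 10. node 4  ⊔preds=⊤  new=⊤  stable
  step 11. node 2  ⊔preds=⊤  new=⊤  stable
  step 12. node 5  ⊔preds=⊤  new=⊤  stable

Least fixpoint reached:
  node 0: ⊤
  node 1: ⊤
  node 2: ⊤
  node 3: ⊤
  node 4: ⊤
  node 5: ⊤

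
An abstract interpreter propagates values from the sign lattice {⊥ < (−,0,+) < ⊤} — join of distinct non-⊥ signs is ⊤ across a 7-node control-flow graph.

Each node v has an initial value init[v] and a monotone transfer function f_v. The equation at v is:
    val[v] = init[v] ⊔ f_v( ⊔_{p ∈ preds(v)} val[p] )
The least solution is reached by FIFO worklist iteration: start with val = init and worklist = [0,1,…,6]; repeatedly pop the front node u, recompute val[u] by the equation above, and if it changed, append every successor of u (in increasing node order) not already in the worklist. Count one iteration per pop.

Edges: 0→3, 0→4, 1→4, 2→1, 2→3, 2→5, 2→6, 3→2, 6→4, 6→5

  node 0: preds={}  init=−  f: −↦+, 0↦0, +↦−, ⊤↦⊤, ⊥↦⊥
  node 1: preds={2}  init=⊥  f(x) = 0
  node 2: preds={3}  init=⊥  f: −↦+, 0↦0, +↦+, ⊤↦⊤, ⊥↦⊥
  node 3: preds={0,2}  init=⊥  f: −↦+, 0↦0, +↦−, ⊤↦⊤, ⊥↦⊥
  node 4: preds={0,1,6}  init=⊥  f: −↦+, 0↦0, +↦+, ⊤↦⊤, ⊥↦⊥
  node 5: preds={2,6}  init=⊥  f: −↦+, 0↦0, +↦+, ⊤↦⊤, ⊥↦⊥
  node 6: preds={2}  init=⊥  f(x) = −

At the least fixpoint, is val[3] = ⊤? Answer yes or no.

Worklist (18 pops):
  #1 pop 0: in=⊥ → − (no change)
  #2 pop 1: in=⊥ → 0 (was ⊥); enqueue []
  #3 pop 2: in=⊥ → ⊥ (no change)
  #4 pop 3: in=− → + (was ⊥); enqueue [2]
  #5 pop 4: in=⊤ → ⊤ (was ⊥); enqueue []
  #6 pop 5: in=⊥ → ⊥ (no change)
  #7 pop 6: in=⊥ → − (was ⊥); enqueue [4,5]
  #8 pop 2: in=+ → + (was ⊥); enqueue [1,3,6]
  #9 pop 4: in=⊤ → ⊤ (no change)
  #10 pop 5: in=⊤ → ⊤ (was ⊥); enqueue []
  #11 pop 1: in=+ → 0 (no change)
  #12 pop 3: in=⊤ → ⊤ (was +); enqueue [2]
  #13 pop 6: in=+ → − (no change)
  #14 pop 2: in=⊤ → ⊤ (was +); enqueue [1,3,5,6]
  #15 pop 1: in=⊤ → 0 (no change)
  #16 pop 3: in=⊤ → ⊤ (no change)
  #17 pop 5: in=⊤ → ⊤ (no change)
  #18 pop 6: in=⊤ → − (no change)

Fixpoint:
  val[0] = −
  val[1] = 0
  val[2] = ⊤
  val[3] = ⊤
  val[4] = ⊤
  val[5] = ⊤
  val[6] = −

yes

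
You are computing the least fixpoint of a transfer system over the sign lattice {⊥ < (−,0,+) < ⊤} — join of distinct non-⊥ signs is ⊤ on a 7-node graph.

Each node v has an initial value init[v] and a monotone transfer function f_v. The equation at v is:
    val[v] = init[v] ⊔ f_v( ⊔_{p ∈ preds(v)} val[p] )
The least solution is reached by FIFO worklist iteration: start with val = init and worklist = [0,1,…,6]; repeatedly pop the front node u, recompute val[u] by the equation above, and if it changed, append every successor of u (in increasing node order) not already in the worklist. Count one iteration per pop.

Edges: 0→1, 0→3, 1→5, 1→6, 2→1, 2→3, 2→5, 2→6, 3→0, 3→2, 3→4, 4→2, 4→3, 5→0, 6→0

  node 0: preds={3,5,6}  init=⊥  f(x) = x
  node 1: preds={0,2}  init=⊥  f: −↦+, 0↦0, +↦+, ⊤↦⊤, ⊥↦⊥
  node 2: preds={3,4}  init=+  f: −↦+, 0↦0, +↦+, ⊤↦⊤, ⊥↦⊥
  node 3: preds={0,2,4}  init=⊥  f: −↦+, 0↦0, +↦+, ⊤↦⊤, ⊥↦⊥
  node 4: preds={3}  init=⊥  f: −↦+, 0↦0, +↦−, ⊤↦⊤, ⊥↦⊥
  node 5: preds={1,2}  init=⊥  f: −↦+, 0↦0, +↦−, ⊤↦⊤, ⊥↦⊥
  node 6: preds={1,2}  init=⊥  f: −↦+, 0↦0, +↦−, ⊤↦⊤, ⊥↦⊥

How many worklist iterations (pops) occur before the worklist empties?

18

Iteration log — 18 steps:
  step 1. node 0  ⊔preds=⊥  new=⊥  stable
  step 2. node 1  ⊔preds=+  new=+  old=⊥  +wl: 
  step 3. node 2  ⊔preds=⊥  new=+  stable
  step 4. node 3  ⊔preds=+  new=+  old=⊥  +wl: 0,2
  step 5. node 4  ⊔preds=+  new=−  old=⊥  +wl: 3
  step 6. node 5  ⊔preds=+  new=−  old=⊥  +wl: 
  step 7. node 6  ⊔preds=+  new=−  old=⊥  +wl: 
  step 8. node 0  ⊔preds=⊤  new=⊤  old=⊥  +wl: 1
  step 9. node 2  ⊔preds=⊤  new=⊤  old=+  +wl: 5,6
  step 10. node 3  ⊔preds=⊤  new=⊤  old=+  +wl: 0,2,4
  step 11. node 1  ⊔preds=⊤  new=⊤  old=+  +wl: 
  step 12. node 5  ⊔preds=⊤  new=⊤  old=−  +wl: 
  step 13. node 6  ⊔preds=⊤  new=⊤  old=−  +wl: 
  step 14. node 0  ⊔preds=⊤  new=⊤  stable
  step 15. node 2  ⊔preds=⊤  new=⊤  stable
  step 16. node 4  ⊔preds=⊤  new=⊤  old=−  +wl: 2,3
  step 17. node 2  ⊔preds=⊤  new=⊤  stable
  step 18. node 3  ⊔preds=⊤  new=⊤  stable

Least fixpoint reached:
  node 0: ⊤
  node 1: ⊤
  node 2: ⊤
  node 3: ⊤
  node 4: ⊤
  node 5: ⊤
  node 6: ⊤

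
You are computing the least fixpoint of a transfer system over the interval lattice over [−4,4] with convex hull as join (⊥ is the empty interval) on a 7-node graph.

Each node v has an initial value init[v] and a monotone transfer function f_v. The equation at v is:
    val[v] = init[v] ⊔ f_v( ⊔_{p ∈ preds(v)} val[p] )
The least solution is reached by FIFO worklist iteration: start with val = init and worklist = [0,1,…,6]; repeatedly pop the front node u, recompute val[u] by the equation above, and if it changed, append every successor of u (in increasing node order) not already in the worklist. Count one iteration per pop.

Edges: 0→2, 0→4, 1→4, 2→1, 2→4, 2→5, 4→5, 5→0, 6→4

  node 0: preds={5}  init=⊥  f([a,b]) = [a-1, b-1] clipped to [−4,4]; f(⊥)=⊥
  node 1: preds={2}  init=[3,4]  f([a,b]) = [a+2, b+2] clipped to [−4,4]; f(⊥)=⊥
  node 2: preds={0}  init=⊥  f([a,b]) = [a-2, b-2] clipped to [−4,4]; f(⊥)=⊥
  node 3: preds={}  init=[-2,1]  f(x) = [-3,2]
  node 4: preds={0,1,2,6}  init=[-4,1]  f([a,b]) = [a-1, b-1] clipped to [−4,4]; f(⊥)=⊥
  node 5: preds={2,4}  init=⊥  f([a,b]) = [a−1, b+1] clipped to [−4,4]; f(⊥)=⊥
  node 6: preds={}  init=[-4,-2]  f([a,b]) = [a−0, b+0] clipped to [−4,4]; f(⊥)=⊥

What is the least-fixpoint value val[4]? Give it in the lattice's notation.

[-4,3]

Trace (13 dequeues):
  [1] u=0 | in ⊥ | out ⊥ | ==
  [2] u=1 | in ⊥ | out [3,4] | ==
  [3] u=2 | in ⊥ | out ⊥ | ==
  [4] u=3 | in ⊥ | out [-3,2] | prev [-2,1] | push {}
  [5] u=4 | in [-4,4] | out [-4,3] | prev [-4,1] | push {}
  [6] u=5 | in [-4,3] | out [-4,4] | prev ⊥ | push {0}
  [7] u=6 | in ⊥ | out [-4,-2] | ==
  [8] u=0 | in [-4,4] | out [-4,3] | prev ⊥ | push {2,4}
  [9] u=2 | in [-4,3] | out [-4,1] | prev ⊥ | push {1,5}
  [10] u=4 | in [-4,4] | out [-4,3] | ==
  [11] u=1 | in [-4,1] | out [-2,4] | prev [3,4] | push {4}
  [12] u=5 | in [-4,3] | out [-4,4] | ==
  [13] u=4 | in [-4,4] | out [-4,3] | ==

Converged values:
  [0] [-4,3]
  [1] [-2,4]
  [2] [-4,1]
  [3] [-3,2]
  [4] [-4,3]
  [5] [-4,4]
  [6] [-4,-2]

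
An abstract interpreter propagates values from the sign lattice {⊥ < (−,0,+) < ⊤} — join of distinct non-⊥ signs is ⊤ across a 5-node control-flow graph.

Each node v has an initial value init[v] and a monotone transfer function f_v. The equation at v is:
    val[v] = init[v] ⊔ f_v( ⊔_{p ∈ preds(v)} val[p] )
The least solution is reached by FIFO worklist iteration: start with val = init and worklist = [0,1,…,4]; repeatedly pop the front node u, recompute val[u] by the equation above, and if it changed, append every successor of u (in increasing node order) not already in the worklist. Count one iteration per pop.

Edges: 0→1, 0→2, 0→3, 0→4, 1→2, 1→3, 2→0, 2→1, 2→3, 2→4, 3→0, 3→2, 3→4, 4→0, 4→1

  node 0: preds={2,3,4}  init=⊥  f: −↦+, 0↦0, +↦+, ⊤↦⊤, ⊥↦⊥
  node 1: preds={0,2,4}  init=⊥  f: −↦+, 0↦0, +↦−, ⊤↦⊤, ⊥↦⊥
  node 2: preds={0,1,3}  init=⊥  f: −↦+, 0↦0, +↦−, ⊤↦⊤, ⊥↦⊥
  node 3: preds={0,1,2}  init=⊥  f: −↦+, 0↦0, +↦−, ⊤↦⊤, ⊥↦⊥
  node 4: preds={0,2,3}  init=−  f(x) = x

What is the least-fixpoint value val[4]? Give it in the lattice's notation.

⊤

Trace (10 dequeues):
  [1] u=0 | in − | out + | prev ⊥ | push {}
  [2] u=1 | in ⊤ | out ⊤ | prev ⊥ | push {}
  [3] u=2 | in ⊤ | out ⊤ | prev ⊥ | push {0,1}
  [4] u=3 | in ⊤ | out ⊤ | prev ⊥ | push {2}
  [5] u=4 | in ⊤ | out ⊤ | prev − | push {}
  [6] u=0 | in ⊤ | out ⊤ | prev + | push {3,4}
  [7] u=1 | in ⊤ | out ⊤ | ==
  [8] u=2 | in ⊤ | out ⊤ | ==
  [9] u=3 | in ⊤ | out ⊤ | ==
  [10] u=4 | in ⊤ | out ⊤ | ==

Converged values:
  [0] ⊤
  [1] ⊤
  [2] ⊤
  [3] ⊤
  [4] ⊤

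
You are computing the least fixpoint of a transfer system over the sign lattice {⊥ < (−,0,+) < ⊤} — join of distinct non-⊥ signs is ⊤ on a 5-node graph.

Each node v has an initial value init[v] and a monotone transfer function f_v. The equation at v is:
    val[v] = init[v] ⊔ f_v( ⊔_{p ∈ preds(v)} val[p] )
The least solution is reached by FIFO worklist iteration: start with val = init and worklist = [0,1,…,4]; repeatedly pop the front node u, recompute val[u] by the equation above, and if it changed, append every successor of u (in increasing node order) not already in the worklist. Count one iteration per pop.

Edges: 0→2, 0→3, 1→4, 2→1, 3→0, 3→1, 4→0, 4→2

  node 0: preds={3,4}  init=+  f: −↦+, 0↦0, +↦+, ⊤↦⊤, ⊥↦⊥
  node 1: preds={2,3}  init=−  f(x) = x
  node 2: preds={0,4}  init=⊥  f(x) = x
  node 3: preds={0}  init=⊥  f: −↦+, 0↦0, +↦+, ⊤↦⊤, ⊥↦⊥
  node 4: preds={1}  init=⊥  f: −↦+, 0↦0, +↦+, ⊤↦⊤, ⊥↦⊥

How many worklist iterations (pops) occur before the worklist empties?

14

Iteration log — 14 steps:
  step 1. node 0  ⊔preds=⊥  new=+  stable
  step 2. node 1  ⊔preds=⊥  new=−  stable
  step 3. node 2  ⊔preds=+  new=+  old=⊥  +wl: 1
  step 4. node 3  ⊔preds=+  new=+  old=⊥  +wl: 0
  step 5. node 4  ⊔preds=−  new=+  old=⊥  +wl: 2
  step 6. node 1  ⊔preds=+  new=⊤  old=−  +wl: 4
  step 7. node 0  ⊔preds=+  new=+  stable
  step 8. node 2  ⊔preds=+  new=+  stable
  step 9. node 4  ⊔preds=⊤  new=⊤  old=+  +wl: 0,2
  step 10. node 0  ⊔preds=⊤  new=⊤  old=+  +wl: 3
  step 11. node 2  ⊔preds=⊤  new=⊤  old=+  +wl: 1
  step 12. node 3  ⊔preds=⊤  new=⊤  old=+  +wl: 0
  step 13. node 1  ⊔preds=⊤  new=⊤  stable
  step 14. node 0  ⊔preds=⊤  new=⊤  stable

Least fixpoint reached:
  node 0: ⊤
  node 1: ⊤
  node 2: ⊤
  node 3: ⊤
  node 4: ⊤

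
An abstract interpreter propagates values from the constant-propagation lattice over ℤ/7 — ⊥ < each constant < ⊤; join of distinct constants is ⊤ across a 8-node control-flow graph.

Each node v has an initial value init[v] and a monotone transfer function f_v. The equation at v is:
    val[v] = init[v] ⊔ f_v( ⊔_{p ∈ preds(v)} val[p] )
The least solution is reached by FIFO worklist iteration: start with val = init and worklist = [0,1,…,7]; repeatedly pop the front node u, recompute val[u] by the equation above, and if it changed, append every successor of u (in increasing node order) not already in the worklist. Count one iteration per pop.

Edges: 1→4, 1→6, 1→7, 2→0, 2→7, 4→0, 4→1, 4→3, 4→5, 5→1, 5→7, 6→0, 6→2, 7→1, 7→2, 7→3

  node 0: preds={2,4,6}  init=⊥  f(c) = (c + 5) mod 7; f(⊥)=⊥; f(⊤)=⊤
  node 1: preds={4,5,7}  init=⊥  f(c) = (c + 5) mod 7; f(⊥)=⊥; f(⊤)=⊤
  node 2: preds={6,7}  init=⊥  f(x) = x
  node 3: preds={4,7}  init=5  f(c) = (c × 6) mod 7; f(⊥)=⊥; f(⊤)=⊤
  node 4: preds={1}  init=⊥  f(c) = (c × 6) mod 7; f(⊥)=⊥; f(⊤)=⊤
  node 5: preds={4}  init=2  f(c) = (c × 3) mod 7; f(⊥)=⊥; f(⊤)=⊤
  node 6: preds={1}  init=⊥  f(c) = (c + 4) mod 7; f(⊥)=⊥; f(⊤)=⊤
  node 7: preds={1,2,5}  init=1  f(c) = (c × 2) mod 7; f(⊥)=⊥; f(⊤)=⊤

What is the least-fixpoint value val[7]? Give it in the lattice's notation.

⊤

Worklist (14 pops):
  #1 pop 0: in=⊥ → ⊥ (no change)
  #2 pop 1: in=⊤ → ⊤ (was ⊥); enqueue []
  #3 pop 2: in=1 → 1 (was ⊥); enqueue [0]
  #4 pop 3: in=1 → ⊤ (was 5); enqueue []
  #5 pop 4: in=⊤ → ⊤ (was ⊥); enqueue [1,3]
  #6 pop 5: in=⊤ → ⊤ (was 2); enqueue []
  #7 pop 6: in=⊤ → ⊤ (was ⊥); enqueue [2]
  #8 pop 7: in=⊤ → ⊤ (was 1); enqueue []
  #9 pop 0: in=⊤ → ⊤ (was ⊥); enqueue []
  #10 pop 1: in=⊤ → ⊤ (no change)
  #11 pop 3: in=⊤ → ⊤ (no change)
  #12 pop 2: in=⊤ → ⊤ (was 1); enqueue [0,7]
  #13 pop 0: in=⊤ → ⊤ (no change)
  #14 pop 7: in=⊤ → ⊤ (no change)

Fixpoint:
  val[0] = ⊤
  val[1] = ⊤
  val[2] = ⊤
  val[3] = ⊤
  val[4] = ⊤
  val[5] = ⊤
  val[6] = ⊤
  val[7] = ⊤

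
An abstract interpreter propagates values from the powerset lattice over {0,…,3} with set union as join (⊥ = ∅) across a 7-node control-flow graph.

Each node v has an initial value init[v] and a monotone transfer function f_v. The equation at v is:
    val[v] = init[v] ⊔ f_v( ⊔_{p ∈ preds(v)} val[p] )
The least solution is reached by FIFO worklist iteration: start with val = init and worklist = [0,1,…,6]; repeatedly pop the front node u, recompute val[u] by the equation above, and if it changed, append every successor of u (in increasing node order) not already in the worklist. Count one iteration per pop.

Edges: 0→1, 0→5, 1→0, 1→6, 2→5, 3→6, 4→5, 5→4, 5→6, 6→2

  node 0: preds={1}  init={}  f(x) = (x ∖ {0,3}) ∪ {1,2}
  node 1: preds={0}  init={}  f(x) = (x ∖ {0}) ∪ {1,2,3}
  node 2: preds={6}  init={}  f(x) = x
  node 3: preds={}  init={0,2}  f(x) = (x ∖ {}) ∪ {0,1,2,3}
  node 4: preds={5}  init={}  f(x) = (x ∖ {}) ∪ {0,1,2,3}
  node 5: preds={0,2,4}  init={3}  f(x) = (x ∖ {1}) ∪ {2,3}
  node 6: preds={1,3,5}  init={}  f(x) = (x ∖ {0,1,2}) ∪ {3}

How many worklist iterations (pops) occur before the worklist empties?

11

Worklist (11 pops):
  #1 pop 0: in={} → {1,2} (was {}); enqueue []
  #2 pop 1: in={1,2} → {1,2,3} (was {}); enqueue [0]
  #3 pop 2: in={} → {} (no change)
  #4 pop 3: in={} → {0,1,2,3} (was {0,2}); enqueue []
  #5 pop 4: in={3} → {0,1,2,3} (was {}); enqueue []
  #6 pop 5: in={0,1,2,3} → {0,2,3} (was {3}); enqueue [4]
  #7 pop 6: in={0,1,2,3} → {3} (was {}); enqueue [2]
  #8 pop 0: in={1,2,3} → {1,2} (no change)
  #9 pop 4: in={0,2,3} → {0,1,2,3} (no change)
  #10 pop 2: in={3} → {3} (was {}); enqueue [5]
  #11 pop 5: in={0,1,2,3} → {0,2,3} (no change)

Fixpoint:
  val[0] = {1,2}
  val[1] = {1,2,3}
  val[2] = {3}
  val[3] = {0,1,2,3}
  val[4] = {0,1,2,3}
  val[5] = {0,2,3}
  val[6] = {3}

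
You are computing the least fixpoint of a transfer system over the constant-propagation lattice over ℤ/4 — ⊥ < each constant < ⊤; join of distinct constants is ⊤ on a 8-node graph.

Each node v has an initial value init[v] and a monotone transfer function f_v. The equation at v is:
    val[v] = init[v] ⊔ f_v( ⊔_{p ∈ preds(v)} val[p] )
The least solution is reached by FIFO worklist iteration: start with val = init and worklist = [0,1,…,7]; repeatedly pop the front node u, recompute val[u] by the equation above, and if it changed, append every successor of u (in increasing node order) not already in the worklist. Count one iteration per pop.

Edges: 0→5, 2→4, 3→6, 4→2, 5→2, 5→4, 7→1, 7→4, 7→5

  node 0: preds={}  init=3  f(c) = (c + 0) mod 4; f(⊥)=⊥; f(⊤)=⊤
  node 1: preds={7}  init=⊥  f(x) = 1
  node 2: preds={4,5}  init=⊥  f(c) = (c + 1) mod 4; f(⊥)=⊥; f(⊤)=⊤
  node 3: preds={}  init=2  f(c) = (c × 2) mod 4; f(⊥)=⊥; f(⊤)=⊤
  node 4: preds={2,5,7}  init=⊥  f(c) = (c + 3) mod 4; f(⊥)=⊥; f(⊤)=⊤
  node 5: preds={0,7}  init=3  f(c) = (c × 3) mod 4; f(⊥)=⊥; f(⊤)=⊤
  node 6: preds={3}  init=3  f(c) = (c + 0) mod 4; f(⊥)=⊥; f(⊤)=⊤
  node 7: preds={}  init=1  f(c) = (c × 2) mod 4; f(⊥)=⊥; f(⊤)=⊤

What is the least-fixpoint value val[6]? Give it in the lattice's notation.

Iteration log — 10 steps:
  step 1. node 0  ⊔preds=⊥  new=3  stable
  step 2. node 1  ⊔preds=1  new=1  old=⊥  +wl: 
  step 3. node 2  ⊔preds=3  new=0  old=⊥  +wl: 
  step 4. node 3  ⊔preds=⊥  new=2  stable
  step 5. node 4  ⊔preds=⊤  new=⊤  old=⊥  +wl: 2
  step 6. node 5  ⊔preds=⊤  new=⊤  old=3  +wl: 4
  step 7. node 6  ⊔preds=2  new=⊤  old=3  +wl: 
  step 8. node 7  ⊔preds=⊥  new=1  stable
  step 9. node 2  ⊔preds=⊤  new=⊤  old=0  +wl: 
  step 10. node 4  ⊔preds=⊤  new=⊤  stable

Least fixpoint reached:
  node 0: 3
  node 1: 1
  node 2: ⊤
  node 3: 2
  node 4: ⊤
  node 5: ⊤
  node 6: ⊤
  node 7: 1

⊤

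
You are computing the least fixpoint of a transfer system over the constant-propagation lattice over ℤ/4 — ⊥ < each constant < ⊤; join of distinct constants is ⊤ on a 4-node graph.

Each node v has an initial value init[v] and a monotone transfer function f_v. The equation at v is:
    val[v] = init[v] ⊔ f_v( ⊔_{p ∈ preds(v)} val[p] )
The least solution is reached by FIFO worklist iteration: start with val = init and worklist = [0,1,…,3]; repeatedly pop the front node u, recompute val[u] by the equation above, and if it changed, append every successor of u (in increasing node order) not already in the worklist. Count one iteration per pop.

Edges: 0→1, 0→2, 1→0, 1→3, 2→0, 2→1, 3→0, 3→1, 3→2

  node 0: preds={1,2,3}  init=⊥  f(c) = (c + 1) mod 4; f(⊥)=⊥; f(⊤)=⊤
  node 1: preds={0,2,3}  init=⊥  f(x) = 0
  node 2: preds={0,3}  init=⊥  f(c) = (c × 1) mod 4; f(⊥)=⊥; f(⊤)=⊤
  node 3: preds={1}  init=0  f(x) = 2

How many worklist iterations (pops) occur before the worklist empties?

7

Iteration log — 7 steps:
  step 1. node 0  ⊔preds=0  new=1  old=⊥  +wl: 
  step 2. node 1  ⊔preds=⊤  new=0  old=⊥  +wl: 0
  step 3. node 2  ⊔preds=⊤  new=⊤  old=⊥  +wl: 1
  step 4. node 3  ⊔preds=0  new=⊤  old=0  +wl: 2
  step 5. node 0  ⊔preds=⊤  new=⊤  old=1  +wl: 
  step 6. node 1  ⊔preds=⊤  new=0  stable
  step 7. node 2  ⊔preds=⊤  new=⊤  stable

Least fixpoint reached:
  node 0: ⊤
  node 1: 0
  node 2: ⊤
  node 3: ⊤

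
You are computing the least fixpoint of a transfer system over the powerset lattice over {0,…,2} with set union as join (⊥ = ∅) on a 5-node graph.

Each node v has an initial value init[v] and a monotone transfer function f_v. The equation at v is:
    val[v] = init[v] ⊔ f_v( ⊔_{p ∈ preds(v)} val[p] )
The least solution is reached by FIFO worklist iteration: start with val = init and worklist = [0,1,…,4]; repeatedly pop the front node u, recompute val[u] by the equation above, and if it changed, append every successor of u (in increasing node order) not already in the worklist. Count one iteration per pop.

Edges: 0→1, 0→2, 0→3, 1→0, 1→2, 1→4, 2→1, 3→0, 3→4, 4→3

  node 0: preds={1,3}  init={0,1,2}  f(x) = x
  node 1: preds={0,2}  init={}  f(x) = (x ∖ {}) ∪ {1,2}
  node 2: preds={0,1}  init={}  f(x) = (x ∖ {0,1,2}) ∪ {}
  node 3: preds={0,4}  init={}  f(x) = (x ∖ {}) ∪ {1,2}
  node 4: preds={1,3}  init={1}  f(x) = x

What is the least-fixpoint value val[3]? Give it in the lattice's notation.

Trace (7 dequeues):
  [1] u=0 | in {} | out {0,1,2} | ==
  [2] u=1 | in {0,1,2} | out {0,1,2} | prev {} | push {0}
  [3] u=2 | in {0,1,2} | out {} | ==
  [4] u=3 | in {0,1,2} | out {0,1,2} | prev {} | push {}
  [5] u=4 | in {0,1,2} | out {0,1,2} | prev {1} | push {3}
  [6] u=0 | in {0,1,2} | out {0,1,2} | ==
  [7] u=3 | in {0,1,2} | out {0,1,2} | ==

Converged values:
  [0] {0,1,2}
  [1] {0,1,2}
  [2] {}
  [3] {0,1,2}
  [4] {0,1,2}

{0,1,2}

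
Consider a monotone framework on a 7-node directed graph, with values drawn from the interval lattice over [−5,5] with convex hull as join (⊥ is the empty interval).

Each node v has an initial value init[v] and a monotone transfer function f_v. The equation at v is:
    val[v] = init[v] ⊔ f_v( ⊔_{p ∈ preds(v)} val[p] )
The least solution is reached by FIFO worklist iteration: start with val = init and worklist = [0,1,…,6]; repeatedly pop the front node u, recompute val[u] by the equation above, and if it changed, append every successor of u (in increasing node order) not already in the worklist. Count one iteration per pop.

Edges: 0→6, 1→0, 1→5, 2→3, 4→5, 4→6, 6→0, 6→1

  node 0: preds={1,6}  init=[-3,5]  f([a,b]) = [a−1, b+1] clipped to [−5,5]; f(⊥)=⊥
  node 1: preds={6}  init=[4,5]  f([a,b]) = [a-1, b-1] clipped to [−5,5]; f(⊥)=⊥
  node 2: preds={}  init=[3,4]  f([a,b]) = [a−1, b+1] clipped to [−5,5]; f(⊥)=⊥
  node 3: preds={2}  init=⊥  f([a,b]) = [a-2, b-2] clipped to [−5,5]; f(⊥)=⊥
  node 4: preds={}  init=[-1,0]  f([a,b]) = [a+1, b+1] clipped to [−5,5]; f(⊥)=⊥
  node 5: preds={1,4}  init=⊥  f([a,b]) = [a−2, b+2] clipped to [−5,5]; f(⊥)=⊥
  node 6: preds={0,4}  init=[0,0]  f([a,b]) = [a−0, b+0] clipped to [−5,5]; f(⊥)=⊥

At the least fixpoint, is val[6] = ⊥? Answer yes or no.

no

Worklist (17 pops):
  #1 pop 0: in=[0,5] → [-3,5] (no change)
  #2 pop 1: in=[0,0] → [-1,5] (was [4,5]); enqueue [0]
  #3 pop 2: in=⊥ → [3,4] (no change)
  #4 pop 3: in=[3,4] → [1,2] (was ⊥); enqueue []
  #5 pop 4: in=⊥ → [-1,0] (no change)
  #6 pop 5: in=[-1,5] → [-3,5] (was ⊥); enqueue []
  #7 pop 6: in=[-3,5] → [-3,5] (was [0,0]); enqueue [1]
  #8 pop 0: in=[-3,5] → [-4,5] (was [-3,5]); enqueue [6]
  #9 pop 1: in=[-3,5] → [-4,5] (was [-1,5]); enqueue [0,5]
  #10 pop 6: in=[-4,5] → [-4,5] (was [-3,5]); enqueue [1]
  #11 pop 0: in=[-4,5] → [-5,5] (was [-4,5]); enqueue [6]
  #12 pop 5: in=[-4,5] → [-5,5] (was [-3,5]); enqueue []
  #13 pop 1: in=[-4,5] → [-5,5] (was [-4,5]); enqueue [0,5]
  #14 pop 6: in=[-5,5] → [-5,5] (was [-4,5]); enqueue [1]
  #15 pop 0: in=[-5,5] → [-5,5] (no change)
  #16 pop 5: in=[-5,5] → [-5,5] (no change)
  #17 pop 1: in=[-5,5] → [-5,5] (no change)

Fixpoint:
  val[0] = [-5,5]
  val[1] = [-5,5]
  val[2] = [3,4]
  val[3] = [1,2]
  val[4] = [-1,0]
  val[5] = [-5,5]
  val[6] = [-5,5]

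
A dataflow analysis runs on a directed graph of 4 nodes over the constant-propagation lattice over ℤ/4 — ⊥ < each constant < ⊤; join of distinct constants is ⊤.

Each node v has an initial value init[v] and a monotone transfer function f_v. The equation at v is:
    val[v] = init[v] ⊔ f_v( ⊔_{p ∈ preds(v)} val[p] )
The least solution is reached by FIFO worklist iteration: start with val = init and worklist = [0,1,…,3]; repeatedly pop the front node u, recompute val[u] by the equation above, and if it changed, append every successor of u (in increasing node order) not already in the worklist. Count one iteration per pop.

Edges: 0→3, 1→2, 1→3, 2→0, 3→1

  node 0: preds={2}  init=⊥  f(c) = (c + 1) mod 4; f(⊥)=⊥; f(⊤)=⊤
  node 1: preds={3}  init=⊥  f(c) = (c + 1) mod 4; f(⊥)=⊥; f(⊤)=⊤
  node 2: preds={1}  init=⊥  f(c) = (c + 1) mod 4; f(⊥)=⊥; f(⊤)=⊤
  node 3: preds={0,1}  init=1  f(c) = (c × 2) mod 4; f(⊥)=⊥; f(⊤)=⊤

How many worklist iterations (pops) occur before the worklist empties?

Worklist (10 pops):
  #1 pop 0: in=⊥ → ⊥ (no change)
  #2 pop 1: in=1 → 2 (was ⊥); enqueue []
  #3 pop 2: in=2 → 3 (was ⊥); enqueue [0]
  #4 pop 3: in=2 → ⊤ (was 1); enqueue [1]
  #5 pop 0: in=3 → 0 (was ⊥); enqueue [3]
  #6 pop 1: in=⊤ → ⊤ (was 2); enqueue [2]
  #7 pop 3: in=⊤ → ⊤ (no change)
  #8 pop 2: in=⊤ → ⊤ (was 3); enqueue [0]
  #9 pop 0: in=⊤ → ⊤ (was 0); enqueue [3]
  #10 pop 3: in=⊤ → ⊤ (no change)

Fixpoint:
  val[0] = ⊤
  val[1] = ⊤
  val[2] = ⊤
  val[3] = ⊤

10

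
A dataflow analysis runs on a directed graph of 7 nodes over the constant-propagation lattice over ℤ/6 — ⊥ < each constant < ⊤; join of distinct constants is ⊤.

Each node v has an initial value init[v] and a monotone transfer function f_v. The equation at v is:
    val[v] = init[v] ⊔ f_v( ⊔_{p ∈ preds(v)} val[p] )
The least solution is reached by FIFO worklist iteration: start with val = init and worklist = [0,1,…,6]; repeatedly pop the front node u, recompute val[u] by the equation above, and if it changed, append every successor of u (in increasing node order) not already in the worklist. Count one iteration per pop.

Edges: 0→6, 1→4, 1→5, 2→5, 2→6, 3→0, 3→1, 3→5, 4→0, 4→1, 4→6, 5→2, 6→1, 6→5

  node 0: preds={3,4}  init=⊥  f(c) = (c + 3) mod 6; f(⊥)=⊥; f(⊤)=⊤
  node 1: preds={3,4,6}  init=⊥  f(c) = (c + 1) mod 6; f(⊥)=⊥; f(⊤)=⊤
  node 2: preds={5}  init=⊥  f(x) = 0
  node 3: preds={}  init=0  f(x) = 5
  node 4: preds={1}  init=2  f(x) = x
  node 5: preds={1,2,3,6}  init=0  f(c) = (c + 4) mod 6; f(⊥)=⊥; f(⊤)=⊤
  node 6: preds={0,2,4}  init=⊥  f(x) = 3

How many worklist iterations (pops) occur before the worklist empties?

Iteration log — 11 steps:
  step 1. node 0  ⊔preds=⊤  new=⊤  old=⊥  +wl: 
  step 2. node 1  ⊔preds=⊤  new=⊤  old=⊥  +wl: 
  step 3. node 2  ⊔preds=0  new=0  old=⊥  +wl: 
  step 4. node 3  ⊔preds=⊥  new=⊤  old=0  +wl: 0,1
  step 5. node 4  ⊔preds=⊤  new=⊤  old=2  +wl: 
  step 6. node 5  ⊔preds=⊤  new=⊤  old=0  +wl: 2
  step 7. node 6  ⊔preds=⊤  new=3  old=⊥  +wl: 5
  step 8. node 0  ⊔preds=⊤  new=⊤  stable
  step 9. node 1  ⊔preds=⊤  new=⊤  stable
  step 10. node 2  ⊔preds=⊤  new=0  stable
  step 11. node 5  ⊔preds=⊤  new=⊤  stable

Least fixpoint reached:
  node 0: ⊤
  node 1: ⊤
  node 2: 0
  node 3: ⊤
  node 4: ⊤
  node 5: ⊤
  node 6: 3

11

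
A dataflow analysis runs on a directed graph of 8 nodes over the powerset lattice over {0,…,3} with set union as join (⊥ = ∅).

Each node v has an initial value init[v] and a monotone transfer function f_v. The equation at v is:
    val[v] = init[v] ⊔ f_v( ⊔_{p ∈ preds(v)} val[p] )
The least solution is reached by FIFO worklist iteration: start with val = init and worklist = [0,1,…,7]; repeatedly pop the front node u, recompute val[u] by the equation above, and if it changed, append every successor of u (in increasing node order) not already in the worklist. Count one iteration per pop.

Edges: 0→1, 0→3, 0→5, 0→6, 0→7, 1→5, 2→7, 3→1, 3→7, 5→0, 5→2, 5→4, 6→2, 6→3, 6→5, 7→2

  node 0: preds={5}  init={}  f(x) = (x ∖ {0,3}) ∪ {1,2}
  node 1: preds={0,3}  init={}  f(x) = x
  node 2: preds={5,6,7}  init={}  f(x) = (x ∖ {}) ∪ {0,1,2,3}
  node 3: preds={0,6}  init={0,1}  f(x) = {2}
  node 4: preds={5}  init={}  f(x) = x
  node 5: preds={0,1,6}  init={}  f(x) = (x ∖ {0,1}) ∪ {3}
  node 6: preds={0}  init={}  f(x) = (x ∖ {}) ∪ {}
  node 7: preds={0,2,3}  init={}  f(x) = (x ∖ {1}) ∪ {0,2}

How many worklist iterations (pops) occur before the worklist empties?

Iteration log — 14 steps:
  step 1. node 0  ⊔preds={}  new={1,2}  old={}  +wl: 
  step 2. node 1  ⊔preds={0,1,2}  new={0,1,2}  old={}  +wl: 
  step 3. node 2  ⊔preds={}  new={0,1,2,3}  old={}  +wl: 
  step 4. node 3  ⊔preds={1,2}  new={0,1,2}  old={0,1}  +wl: 1
  step 5. node 4  ⊔preds={}  new={}  stable
  step 6. node 5  ⊔preds={0,1,2}  new={2,3}  old={}  +wl: 0,2,4
  step 7. node 6  ⊔preds={1,2}  new={1,2}  old={}  +wl: 3,5
  step 8. node 7  ⊔preds={0,1,2,3}  new={0,2,3}  old={}  +wl: 
  step 9. node 1  ⊔preds={0,1,2}  new={0,1,2}  stable
  step 10. node 0  ⊔preds={2,3}  new={1,2}  stable
  step 11. node 2  ⊔preds={0,1,2,3}  new={0,1,2,3}  stable
  step 12. node 4  ⊔preds={2,3}  new={2,3}  old={}  +wl: 
  step 13. node 3  ⊔preds={1,2}  new={0,1,2}  stable
  step 14. node 5  ⊔preds={0,1,2}  new={2,3}  stable

Least fixpoint reached:
  node 0: {1,2}
  node 1: {0,1,2}
  node 2: {0,1,2,3}
  node 3: {0,1,2}
  node 4: {2,3}
  node 5: {2,3}
  node 6: {1,2}
  node 7: {0,2,3}

14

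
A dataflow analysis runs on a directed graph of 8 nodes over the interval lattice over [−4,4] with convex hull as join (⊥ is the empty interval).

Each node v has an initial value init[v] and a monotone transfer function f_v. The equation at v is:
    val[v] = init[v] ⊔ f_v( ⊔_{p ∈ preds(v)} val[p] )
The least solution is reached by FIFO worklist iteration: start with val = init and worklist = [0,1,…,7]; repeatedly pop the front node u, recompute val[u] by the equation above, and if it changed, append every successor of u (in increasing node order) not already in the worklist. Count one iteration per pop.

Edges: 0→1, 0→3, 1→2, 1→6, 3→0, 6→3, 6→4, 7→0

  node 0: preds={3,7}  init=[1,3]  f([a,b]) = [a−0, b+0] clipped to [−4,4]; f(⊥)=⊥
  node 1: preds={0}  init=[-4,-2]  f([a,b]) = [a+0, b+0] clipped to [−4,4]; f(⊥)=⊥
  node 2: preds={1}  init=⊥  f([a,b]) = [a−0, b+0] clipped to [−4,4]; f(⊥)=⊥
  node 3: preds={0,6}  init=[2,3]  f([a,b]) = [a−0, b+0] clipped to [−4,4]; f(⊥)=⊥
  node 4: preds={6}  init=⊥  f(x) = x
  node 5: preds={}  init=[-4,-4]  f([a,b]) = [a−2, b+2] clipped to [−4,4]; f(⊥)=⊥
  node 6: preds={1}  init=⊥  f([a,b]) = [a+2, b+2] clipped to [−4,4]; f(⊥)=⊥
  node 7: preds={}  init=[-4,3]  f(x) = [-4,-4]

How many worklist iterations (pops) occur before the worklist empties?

16

Trace (16 dequeues):
  [1] u=0 | in [-4,3] | out [-4,3] | prev [1,3] | push {}
  [2] u=1 | in [-4,3] | out [-4,3] | prev [-4,-2] | push {}
  [3] u=2 | in [-4,3] | out [-4,3] | prev ⊥ | push {}
  [4] u=3 | in [-4,3] | out [-4,3] | prev [2,3] | push {0}
  [5] u=4 | in ⊥ | out ⊥ | ==
  [6] u=5 | in ⊥ | out [-4,-4] | ==
  [7] u=6 | in [-4,3] | out [-2,4] | prev ⊥ | push {3,4}
  [8] u=7 | in ⊥ | out [-4,3] | ==
  [9] u=0 | in [-4,3] | out [-4,3] | ==
  [10] u=3 | in [-4,4] | out [-4,4] | prev [-4,3] | push {0}
  [11] u=4 | in [-2,4] | out [-2,4] | prev ⊥ | push {}
  [12] u=0 | in [-4,4] | out [-4,4] | prev [-4,3] | push {1,3}
  [13] u=1 | in [-4,4] | out [-4,4] | prev [-4,3] | push {2,6}
  [14] u=3 | in [-4,4] | out [-4,4] | ==
  [15] u=2 | in [-4,4] | out [-4,4] | prev [-4,3] | push {}
  [16] u=6 | in [-4,4] | out [-2,4] | ==

Converged values:
  [0] [-4,4]
  [1] [-4,4]
  [2] [-4,4]
  [3] [-4,4]
  [4] [-2,4]
  [5] [-4,-4]
  [6] [-2,4]
  [7] [-4,3]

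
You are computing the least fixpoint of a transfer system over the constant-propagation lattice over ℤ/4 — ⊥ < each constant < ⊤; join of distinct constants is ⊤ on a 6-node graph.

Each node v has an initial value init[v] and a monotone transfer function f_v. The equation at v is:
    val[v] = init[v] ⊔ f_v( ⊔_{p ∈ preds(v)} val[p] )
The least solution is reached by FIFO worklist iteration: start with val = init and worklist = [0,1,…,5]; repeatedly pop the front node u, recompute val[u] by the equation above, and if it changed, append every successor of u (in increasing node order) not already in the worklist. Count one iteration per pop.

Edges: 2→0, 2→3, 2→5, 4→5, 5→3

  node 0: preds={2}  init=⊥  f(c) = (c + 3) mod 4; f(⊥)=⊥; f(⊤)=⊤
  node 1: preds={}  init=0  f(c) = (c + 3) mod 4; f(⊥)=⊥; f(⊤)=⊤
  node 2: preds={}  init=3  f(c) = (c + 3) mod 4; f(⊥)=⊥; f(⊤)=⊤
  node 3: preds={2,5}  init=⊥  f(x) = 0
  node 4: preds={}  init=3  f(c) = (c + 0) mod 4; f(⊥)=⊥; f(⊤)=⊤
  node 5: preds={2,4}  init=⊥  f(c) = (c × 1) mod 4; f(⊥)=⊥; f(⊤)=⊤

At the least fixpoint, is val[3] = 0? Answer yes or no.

Iteration log — 7 steps:
  step 1. node 0  ⊔preds=3  new=2  old=⊥  +wl: 
  step 2. node 1  ⊔preds=⊥  new=0  stable
  step 3. node 2  ⊔preds=⊥  new=3  stable
  step 4. node 3  ⊔preds=3  new=0  old=⊥  +wl: 
  step 5. node 4  ⊔preds=⊥  new=3  stable
  step 6. node 5  ⊔preds=3  new=3  old=⊥  +wl: 3
  step 7. node 3  ⊔preds=3  new=0  stable

Least fixpoint reached:
  node 0: 2
  node 1: 0
  node 2: 3
  node 3: 0
  node 4: 3
  node 5: 3

yes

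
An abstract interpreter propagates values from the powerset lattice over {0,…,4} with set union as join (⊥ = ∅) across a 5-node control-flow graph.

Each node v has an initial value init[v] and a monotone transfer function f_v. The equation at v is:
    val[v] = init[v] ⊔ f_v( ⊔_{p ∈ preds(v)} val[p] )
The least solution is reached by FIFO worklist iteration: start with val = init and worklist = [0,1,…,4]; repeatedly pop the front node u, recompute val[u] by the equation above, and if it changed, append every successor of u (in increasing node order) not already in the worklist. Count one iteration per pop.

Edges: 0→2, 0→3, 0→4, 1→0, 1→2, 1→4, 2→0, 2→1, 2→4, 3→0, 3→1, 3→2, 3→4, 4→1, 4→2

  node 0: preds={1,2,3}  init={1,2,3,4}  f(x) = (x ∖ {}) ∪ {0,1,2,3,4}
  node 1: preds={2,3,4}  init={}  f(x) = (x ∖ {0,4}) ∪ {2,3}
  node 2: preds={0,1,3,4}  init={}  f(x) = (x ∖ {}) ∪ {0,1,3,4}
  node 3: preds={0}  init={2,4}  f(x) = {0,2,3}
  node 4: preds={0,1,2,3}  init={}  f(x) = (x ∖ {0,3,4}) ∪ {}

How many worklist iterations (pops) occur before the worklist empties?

Iteration log — 10 steps:
  step 1. node 0  ⊔preds={2,4}  new={0,1,2,3,4}  old={1,2,3,4}  +wl: 
  step 2. node 1  ⊔preds={2,4}  new={2,3}  old={}  +wl: 0
  step 3. node 2  ⊔preds={0,1,2,3,4}  new={0,1,2,3,4}  old={}  +wl: 1
  step 4. node 3  ⊔preds={0,1,2,3,4}  new={0,2,3,4}  old={2,4}  +wl: 2
  step 5. node 4  ⊔preds={0,1,2,3,4}  new={1,2}  old={}  +wl: 
  step 6. node 0  ⊔preds={0,1,2,3,4}  new={0,1,2,3,4}  stable
  step 7. node 1  ⊔preds={0,1,2,3,4}  new={1,2,3}  old={2,3}  +wl: 0,4
  step 8. node 2  ⊔preds={0,1,2,3,4}  new={0,1,2,3,4}  stable
  step 9. node 0  ⊔preds={0,1,2,3,4}  new={0,1,2,3,4}  stable
  step 10. node 4  ⊔preds={0,1,2,3,4}  new={1,2}  stable

Least fixpoint reached:
  node 0: {0,1,2,3,4}
  node 1: {1,2,3}
  node 2: {0,1,2,3,4}
  node 3: {0,2,3,4}
  node 4: {1,2}

10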